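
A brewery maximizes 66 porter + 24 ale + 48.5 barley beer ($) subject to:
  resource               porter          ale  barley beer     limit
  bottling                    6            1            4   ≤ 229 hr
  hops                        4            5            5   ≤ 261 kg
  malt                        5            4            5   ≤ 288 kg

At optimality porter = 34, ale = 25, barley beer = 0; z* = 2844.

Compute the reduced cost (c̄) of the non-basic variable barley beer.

Binding: bottling and hops. Non-binding: malt (18 unused).
Since malt is not tight, its dual is 0.
The binding rows give the dual system: 6·y_bottling + 4·y_hops = 66 and 1·y_bottling + 5·y_hops = 24.
This yields shadow prices y_bottling = 9, y_hops = 3.
Reduced cost of barley beer: c₃ − yᵀa₃ = 48.5 − (9·4 + 3·5) = 48.5 − 51 = -2.5.

-2.5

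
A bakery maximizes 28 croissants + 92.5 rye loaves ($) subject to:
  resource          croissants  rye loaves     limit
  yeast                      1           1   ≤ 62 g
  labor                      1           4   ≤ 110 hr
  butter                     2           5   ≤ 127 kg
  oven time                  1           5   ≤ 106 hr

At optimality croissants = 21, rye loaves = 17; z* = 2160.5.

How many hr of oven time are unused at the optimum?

oven time used = 1·21 + 5·17 = 106; slack = 106 − 106 = 0.

0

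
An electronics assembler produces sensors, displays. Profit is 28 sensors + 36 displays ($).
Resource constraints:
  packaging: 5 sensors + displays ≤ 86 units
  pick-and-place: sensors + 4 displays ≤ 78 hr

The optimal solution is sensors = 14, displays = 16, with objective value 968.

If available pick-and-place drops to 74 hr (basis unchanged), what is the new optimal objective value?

936

At the optimum: packaging uses 86 of 86 (binding); pick-and-place uses 78 of 78 (binding).
The binding rows give the dual system: 5·y_packaging + 1·y_pick-and-place = 28 and 1·y_packaging + 4·y_pick-and-place = 36.
This yields shadow prices y_packaging = 4, y_pick-and-place = 8.
Δz = y_pick-and-place·Δb = 8 × (-4) = -32, so new z* = 968 − 32 = 936.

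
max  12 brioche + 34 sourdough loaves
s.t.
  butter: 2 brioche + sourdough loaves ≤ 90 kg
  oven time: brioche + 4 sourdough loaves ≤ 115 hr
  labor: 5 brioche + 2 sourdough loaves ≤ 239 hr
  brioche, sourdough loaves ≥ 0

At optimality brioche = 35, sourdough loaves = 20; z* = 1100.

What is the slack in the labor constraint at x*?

24

labor used = 5·35 + 2·20 = 215; slack = 239 − 215 = 24.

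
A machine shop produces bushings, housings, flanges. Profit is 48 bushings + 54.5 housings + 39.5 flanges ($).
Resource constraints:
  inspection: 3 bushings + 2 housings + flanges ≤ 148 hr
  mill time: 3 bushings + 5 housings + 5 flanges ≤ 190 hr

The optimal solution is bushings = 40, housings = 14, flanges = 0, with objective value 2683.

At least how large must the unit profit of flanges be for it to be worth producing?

At the optimum: inspection uses 148 of 148 (binding); mill time uses 190 of 190 (binding).
From A_Bᵀ y = c: 3·y_inspection + 3·y_mill time = 48; 2·y_inspection + 5·y_mill time = 54.5.
Solving: y_inspection = 8.5, y_mill time = 7.5.
flanges enters the basis when its profit ≥ yᵀa₃ = 8.5·1 + 7.5·5 = 46.

46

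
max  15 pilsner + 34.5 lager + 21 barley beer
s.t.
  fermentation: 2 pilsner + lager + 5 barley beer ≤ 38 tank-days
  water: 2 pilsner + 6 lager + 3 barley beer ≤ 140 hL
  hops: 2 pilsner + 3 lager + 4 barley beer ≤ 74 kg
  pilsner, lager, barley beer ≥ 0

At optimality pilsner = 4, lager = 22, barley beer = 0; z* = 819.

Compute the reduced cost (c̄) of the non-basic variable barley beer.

Binding: water and hops. Non-binding: fermentation (8 unused).
Slack constraints have shadow price 0 (complementary slackness).
From A_Bᵀ y = c: 2·y_water + 2·y_hops = 15; 6·y_water + 3·y_hops = 34.5.
→ y_water = 4 and y_hops = 3.5.
Reduced cost of barley beer: c₃ − yᵀa₃ = 21 − (4·3 + 3.5·4) = 21 − 26 = -5.

-5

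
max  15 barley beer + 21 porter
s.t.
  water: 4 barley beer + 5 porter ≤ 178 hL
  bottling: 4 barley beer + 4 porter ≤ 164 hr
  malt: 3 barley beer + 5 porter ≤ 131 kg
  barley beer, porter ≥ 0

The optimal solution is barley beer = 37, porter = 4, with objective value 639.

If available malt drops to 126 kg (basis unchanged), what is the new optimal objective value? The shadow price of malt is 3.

Δb = -5, so new z* = 639 + (3)·(-5) = 639 − 15 = 624.

624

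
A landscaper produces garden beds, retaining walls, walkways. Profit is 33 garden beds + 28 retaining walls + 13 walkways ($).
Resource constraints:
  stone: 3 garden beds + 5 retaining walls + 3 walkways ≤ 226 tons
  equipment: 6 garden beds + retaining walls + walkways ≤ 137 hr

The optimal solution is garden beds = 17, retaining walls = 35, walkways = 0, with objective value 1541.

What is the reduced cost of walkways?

-5

Both stone and equipment are binding at x*.
From A_Bᵀ y = c: 3·y_stone + 6·y_equipment = 33; 5·y_stone + 1·y_equipment = 28.
This yields shadow prices y_stone = 5, y_equipment = 3.
Reduced cost of walkways: c₃ − yᵀa₃ = 13 − (5·3 + 3·1) = 13 − 18 = -5.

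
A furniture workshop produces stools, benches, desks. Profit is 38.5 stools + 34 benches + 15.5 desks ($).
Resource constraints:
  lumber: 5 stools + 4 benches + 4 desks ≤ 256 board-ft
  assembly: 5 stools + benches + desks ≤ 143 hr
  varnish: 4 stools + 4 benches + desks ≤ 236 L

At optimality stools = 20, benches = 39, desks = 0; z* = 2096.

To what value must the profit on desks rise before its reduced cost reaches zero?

Check each constraint at x*: lumber 256/256 (tight); assembly 139/143 (slack 4); varnish 236/236 (tight).
By complementary slackness, y = 0 for the non-binding constraint.
From A_Bᵀ y = c: 5·y_lumber + 4·y_varnish = 38.5; 4·y_lumber + 4·y_varnish = 34.
→ y_lumber = 4.5 and y_varnish = 4.
desks enters the basis when its profit ≥ yᵀa₃ = 4.5·4 + 4·1 = 22.

22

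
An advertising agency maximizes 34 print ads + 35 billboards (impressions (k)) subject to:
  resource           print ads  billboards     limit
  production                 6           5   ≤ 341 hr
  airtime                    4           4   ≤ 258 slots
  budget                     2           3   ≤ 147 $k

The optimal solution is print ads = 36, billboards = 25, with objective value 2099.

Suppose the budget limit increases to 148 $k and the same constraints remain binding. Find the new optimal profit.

2104

Binding: production and budget. Non-binding: airtime (14 unused).
Since airtime is not tight, its dual is 0.
From A_Bᵀ y = c: 6·y_production + 2·y_budget = 34; 5·y_production + 3·y_budget = 35.
This yields shadow prices y_production = 4, y_budget = 5.
Δz = y_budget·Δb = 5 × (1) = 5, so new z* = 2099 + 5 = 2104.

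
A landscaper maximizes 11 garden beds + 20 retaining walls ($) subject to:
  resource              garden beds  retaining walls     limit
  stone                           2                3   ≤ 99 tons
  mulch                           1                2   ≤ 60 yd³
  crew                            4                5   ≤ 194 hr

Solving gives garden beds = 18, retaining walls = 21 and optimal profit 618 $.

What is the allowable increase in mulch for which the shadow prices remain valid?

Binding constraints: stone, mulch. The basis is B = [[2,3],[1,2]] with det 1.
Per unit increase in mulch, x* moves by d = (-3, 2).
The basis stays optimal until garden beds reaches 0; allowable increase = 6 yd³.

6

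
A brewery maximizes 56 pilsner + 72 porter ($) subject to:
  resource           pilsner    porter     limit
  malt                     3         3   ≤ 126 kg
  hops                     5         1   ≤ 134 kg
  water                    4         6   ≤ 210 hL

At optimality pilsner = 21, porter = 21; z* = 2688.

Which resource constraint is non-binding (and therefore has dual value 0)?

hops

malt: 126/126 (binding)
hops: 126/134 (slack 8)
water: 210/210 (binding)
By complementary slackness, a constraint with positive slack has shadow price 0 → hops.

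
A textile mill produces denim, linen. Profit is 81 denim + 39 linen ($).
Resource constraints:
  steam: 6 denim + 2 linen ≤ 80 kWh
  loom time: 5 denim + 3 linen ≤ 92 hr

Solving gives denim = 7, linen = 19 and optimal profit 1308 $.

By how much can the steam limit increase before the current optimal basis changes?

30.4

Binding constraints: steam, loom time. The basis is B = [[6,2],[5,3]] with det 8.
Per unit increase in steam, x* moves by d = (0.375, -0.625).
The basis stays optimal until linen reaches 0; allowable increase = 30.4 kWh.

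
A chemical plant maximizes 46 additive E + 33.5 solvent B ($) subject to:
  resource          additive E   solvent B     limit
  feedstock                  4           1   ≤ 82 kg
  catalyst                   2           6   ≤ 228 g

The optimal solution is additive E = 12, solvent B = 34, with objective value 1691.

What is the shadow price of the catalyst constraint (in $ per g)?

Both feedstock and catalyst are binding at x*.
Dual feasibility on the basic columns requires 4·y_feedstock + 2·y_catalyst = 46, 1·y_feedstock + 6·y_catalyst = 33.5.
→ y_feedstock = 9.5 and y_catalyst = 4.
Shadow price of catalyst = 4.

4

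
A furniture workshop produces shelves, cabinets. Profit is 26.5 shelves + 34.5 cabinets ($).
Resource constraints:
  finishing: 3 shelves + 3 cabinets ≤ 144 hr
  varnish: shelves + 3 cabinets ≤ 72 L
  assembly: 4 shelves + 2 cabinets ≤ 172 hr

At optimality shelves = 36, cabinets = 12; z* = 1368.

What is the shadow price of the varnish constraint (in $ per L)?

Binding: finishing and varnish. Non-binding: assembly (4 unused).
Slack constraints have shadow price 0 (complementary slackness).
From A_Bᵀ y = c: 3·y_finishing + 1·y_varnish = 26.5; 3·y_finishing + 3·y_varnish = 34.5.
→ y_finishing = 7.5 and y_varnish = 4.
Shadow price of varnish = 4.

4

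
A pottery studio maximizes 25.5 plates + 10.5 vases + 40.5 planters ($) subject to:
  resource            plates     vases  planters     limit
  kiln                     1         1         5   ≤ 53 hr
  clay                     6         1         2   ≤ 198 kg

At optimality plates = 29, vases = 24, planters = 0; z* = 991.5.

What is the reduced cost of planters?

-3

Both kiln and clay are binding at x*.
From A_Bᵀ y = c: 1·y_kiln + 6·y_clay = 25.5; 1·y_kiln + 1·y_clay = 10.5.
Solving: y_kiln = 7.5, y_clay = 3.
Reduced cost of planters: c₃ − yᵀa₃ = 40.5 − (7.5·5 + 3·2) = 40.5 − 43.5 = -3.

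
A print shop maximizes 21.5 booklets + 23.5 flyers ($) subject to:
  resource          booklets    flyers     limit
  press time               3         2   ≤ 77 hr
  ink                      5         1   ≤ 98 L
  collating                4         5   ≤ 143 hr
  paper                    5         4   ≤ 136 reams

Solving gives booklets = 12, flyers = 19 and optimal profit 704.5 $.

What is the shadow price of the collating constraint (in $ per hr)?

Binding: collating and paper. Non-binding: press time (3 unused), ink (19 unused).
By complementary slackness, y = 0 for the non-binding constraints.
Dual feasibility on the basic columns requires 4·y_collating + 5·y_paper = 21.5, 5·y_collating + 4·y_paper = 23.5.
Solving: y_collating = 3.5, y_paper = 1.5.
Shadow price of collating = 3.5.

3.5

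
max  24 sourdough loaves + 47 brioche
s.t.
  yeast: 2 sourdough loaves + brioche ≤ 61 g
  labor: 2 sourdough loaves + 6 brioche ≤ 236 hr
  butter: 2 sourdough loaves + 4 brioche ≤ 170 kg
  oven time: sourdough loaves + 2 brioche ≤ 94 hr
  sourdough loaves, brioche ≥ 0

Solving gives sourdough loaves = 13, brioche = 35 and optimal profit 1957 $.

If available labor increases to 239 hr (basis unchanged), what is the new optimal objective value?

Check each constraint at x*: yeast 61/61 (tight); labor 236/236 (tight); butter 166/170 (slack 4); oven time 83/94 (slack 11).
Since butter, oven time are not tight, their duals are 0.
Dual feasibility on the basic columns requires 2·y_yeast + 2·y_labor = 24, 1·y_yeast + 6·y_labor = 47.
→ y_yeast = 5 and y_labor = 7.
Δz = y_labor·Δb = 7 × (3) = 21, so new z* = 1957 + 21 = 1978.

1978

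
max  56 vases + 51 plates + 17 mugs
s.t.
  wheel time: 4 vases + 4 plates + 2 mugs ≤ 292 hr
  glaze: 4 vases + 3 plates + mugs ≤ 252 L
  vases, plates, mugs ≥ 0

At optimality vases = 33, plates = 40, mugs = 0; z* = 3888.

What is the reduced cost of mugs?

At the optimum: wheel time uses 292 of 292 (binding); glaze uses 252 of 252 (binding).
From A_Bᵀ y = c: 4·y_wheel time + 4·y_glaze = 56; 4·y_wheel time + 3·y_glaze = 51.
Solving: y_wheel time = 9, y_glaze = 5.
Reduced cost of mugs: c₃ − yᵀa₃ = 17 − (9·2 + 5·1) = 17 − 23 = -6.

-6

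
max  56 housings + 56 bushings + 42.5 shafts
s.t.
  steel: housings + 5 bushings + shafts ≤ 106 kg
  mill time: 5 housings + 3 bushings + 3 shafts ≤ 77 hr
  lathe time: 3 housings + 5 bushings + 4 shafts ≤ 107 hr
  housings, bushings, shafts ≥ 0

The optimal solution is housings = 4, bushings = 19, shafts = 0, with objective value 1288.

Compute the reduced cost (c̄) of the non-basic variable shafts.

-6.5

Check each constraint at x*: steel 99/106 (slack 7); mill time 77/77 (tight); lathe time 107/107 (tight).
Since steel is not tight, its dual is 0.
The binding rows give the dual system: 5·y_mill time + 3·y_lathe time = 56 and 3·y_mill time + 5·y_lathe time = 56.
Solving: y_mill time = 7, y_lathe time = 7.
Reduced cost of shafts: c₃ − yᵀa₃ = 42.5 − (7·3 + 7·4) = 42.5 − 49 = -6.5.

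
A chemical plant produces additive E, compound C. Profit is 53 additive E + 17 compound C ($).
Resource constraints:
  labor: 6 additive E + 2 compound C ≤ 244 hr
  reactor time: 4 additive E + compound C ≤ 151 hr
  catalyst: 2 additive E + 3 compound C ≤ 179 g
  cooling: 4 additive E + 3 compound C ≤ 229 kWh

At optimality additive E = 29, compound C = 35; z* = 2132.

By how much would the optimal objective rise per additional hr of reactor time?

2

Check each constraint at x*: labor 244/244 (tight); reactor time 151/151 (tight); catalyst 163/179 (slack 16); cooling 221/229 (slack 8).
By complementary slackness, y = 0 for the non-binding constraints.
Dual feasibility on the basic columns requires 6·y_labor + 4·y_reactor time = 53, 2·y_labor + 1·y_reactor time = 17.
This yields shadow prices y_labor = 7.5, y_reactor time = 2.
Shadow price of reactor time = 2.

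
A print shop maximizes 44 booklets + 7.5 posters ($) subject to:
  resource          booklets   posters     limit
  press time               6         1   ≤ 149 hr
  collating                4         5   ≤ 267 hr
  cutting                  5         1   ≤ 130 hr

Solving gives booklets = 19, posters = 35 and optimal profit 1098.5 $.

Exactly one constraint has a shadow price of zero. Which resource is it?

collating

press time: 149/149 (binding)
collating: 251/267 (slack 16)
cutting: 130/130 (binding)
By complementary slackness, a constraint with positive slack has shadow price 0 → collating.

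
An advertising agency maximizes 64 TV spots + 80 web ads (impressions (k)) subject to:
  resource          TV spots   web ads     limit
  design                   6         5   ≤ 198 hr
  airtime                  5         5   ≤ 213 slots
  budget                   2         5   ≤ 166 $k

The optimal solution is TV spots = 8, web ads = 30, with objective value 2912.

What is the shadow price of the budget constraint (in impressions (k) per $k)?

Check each constraint at x*: design 198/198 (tight); airtime 190/213 (slack 23); budget 166/166 (tight).
Slack constraints have shadow price 0 (complementary slackness).
Dual feasibility on the basic columns requires 6·y_design + 2·y_budget = 64, 5·y_design + 5·y_budget = 80.
Solving: y_design = 8, y_budget = 8.
Shadow price of budget = 8.

8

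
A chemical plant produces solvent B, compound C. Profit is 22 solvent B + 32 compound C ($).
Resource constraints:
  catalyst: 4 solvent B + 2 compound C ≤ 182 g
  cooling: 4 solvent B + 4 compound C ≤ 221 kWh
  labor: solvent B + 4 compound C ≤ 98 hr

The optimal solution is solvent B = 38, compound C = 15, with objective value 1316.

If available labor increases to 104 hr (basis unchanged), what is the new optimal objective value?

1352

Binding: catalyst and labor. Non-binding: cooling (9 unused).
Slack constraints have shadow price 0 (complementary slackness).
The binding rows give the dual system: 4·y_catalyst + 1·y_labor = 22 and 2·y_catalyst + 4·y_labor = 32.
This yields shadow prices y_catalyst = 4, y_labor = 6.
Δz = y_labor·Δb = 6 × (6) = 36, so new z* = 1316 + 36 = 1352.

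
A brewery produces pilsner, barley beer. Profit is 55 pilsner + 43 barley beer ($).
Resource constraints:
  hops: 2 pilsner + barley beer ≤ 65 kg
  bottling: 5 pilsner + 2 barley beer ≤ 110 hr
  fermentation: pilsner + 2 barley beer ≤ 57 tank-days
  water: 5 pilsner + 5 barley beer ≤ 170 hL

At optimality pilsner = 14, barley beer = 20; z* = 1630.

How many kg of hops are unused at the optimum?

17

hops used = 2·14 + 1·20 = 48; slack = 65 − 48 = 17.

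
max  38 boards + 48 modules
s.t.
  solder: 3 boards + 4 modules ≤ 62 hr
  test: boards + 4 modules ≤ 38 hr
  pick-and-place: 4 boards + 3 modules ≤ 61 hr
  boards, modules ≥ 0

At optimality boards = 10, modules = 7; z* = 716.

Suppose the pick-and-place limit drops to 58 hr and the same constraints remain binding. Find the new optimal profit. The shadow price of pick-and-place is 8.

692

Δb = -3, so new z* = 716 + (8)·(-3) = 716 − 24 = 692.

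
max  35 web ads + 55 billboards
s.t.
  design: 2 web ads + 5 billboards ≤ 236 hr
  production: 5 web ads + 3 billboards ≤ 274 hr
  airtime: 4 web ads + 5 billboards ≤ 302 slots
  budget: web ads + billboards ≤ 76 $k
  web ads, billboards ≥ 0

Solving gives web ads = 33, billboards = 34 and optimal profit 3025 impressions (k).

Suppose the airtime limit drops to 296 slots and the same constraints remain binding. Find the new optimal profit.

2986

Check each constraint at x*: design 236/236 (tight); production 267/274 (slack 7); airtime 302/302 (tight); budget 67/76 (slack 9).
Since production, budget are not tight, their duals are 0.
From A_Bᵀ y = c: 2·y_design + 4·y_airtime = 35; 5·y_design + 5·y_airtime = 55.
This yields shadow prices y_design = 4.5, y_airtime = 6.5.
Δz = y_airtime·Δb = 6.5 × (-6) = -39, so new z* = 3025 − 39 = 2986.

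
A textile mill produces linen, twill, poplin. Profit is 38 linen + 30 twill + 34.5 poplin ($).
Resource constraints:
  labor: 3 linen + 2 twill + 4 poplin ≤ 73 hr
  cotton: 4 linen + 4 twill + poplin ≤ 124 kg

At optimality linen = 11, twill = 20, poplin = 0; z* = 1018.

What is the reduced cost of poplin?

-1

Check each constraint at x*: labor 73/73 (tight); cotton 124/124 (tight).
From A_Bᵀ y = c: 3·y_labor + 4·y_cotton = 38; 2·y_labor + 4·y_cotton = 30.
This yields shadow prices y_labor = 8, y_cotton = 3.5.
Reduced cost of poplin: c₃ − yᵀa₃ = 34.5 − (8·4 + 3.5·1) = 34.5 − 35.5 = -1.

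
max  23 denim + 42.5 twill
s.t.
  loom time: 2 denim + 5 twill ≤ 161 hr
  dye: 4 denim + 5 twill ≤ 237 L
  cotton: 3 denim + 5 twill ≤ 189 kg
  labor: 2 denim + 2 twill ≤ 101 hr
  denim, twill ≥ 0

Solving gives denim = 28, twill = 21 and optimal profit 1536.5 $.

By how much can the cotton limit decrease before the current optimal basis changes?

28

Binding constraints: loom time, cotton. The basis is B = [[2,5],[3,5]] with det -5.
Per unit decrease in cotton, x* moves by d = (-1, 0.4).
The basis stays optimal until denim reaches 0; allowable decrease = 28 kg.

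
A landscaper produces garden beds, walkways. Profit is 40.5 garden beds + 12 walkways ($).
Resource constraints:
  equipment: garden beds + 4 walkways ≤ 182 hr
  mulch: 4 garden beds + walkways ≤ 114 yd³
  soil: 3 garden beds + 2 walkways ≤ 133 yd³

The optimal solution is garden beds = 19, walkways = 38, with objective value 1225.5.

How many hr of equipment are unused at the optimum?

equipment used = 1·19 + 4·38 = 171; slack = 182 − 171 = 11.

11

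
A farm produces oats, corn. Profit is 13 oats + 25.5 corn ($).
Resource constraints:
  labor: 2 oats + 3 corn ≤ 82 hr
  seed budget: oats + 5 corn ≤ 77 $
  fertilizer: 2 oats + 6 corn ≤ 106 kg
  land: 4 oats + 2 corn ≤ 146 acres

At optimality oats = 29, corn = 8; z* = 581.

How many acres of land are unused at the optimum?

14

land used = 4·29 + 2·8 = 132; slack = 146 − 132 = 14.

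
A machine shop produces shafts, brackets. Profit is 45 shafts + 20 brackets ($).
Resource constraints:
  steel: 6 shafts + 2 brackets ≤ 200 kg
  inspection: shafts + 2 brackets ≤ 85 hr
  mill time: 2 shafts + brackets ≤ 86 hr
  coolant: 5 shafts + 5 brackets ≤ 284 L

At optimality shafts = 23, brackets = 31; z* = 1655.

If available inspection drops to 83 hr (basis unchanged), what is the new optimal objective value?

1649

Binding: steel and inspection. Non-binding: mill time (9 unused), coolant (14 unused).
Slack constraints have shadow price 0 (complementary slackness).
From A_Bᵀ y = c: 6·y_steel + 1·y_inspection = 45; 2·y_steel + 2·y_inspection = 20.
→ y_steel = 7 and y_inspection = 3.
Δz = y_inspection·Δb = 3 × (-2) = -6, so new z* = 1655 − 6 = 1649.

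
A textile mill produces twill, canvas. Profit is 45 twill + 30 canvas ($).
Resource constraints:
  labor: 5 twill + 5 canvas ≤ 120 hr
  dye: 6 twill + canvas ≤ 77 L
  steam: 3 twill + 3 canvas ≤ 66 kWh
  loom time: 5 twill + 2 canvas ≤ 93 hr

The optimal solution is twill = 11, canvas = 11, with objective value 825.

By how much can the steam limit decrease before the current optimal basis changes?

27.5

Binding constraints: dye, steam. The basis is B = [[6,1],[3,3]] with det 15.
Per unit decrease in steam, x* moves by d = (0.0667, -0.4).
The basis stays optimal until canvas reaches 0; allowable decrease = 27.5 kWh.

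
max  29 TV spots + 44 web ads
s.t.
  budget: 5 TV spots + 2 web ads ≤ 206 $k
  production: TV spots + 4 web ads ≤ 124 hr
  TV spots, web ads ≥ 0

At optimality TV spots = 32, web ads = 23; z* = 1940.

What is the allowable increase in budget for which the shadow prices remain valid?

414

Binding constraints: budget, production. The basis is B = [[5,2],[1,4]] with det 18.
Per unit increase in budget, x* moves by d = (0.2222, -0.0556).
The basis stays optimal until web ads reaches 0; allowable increase = 414 $k.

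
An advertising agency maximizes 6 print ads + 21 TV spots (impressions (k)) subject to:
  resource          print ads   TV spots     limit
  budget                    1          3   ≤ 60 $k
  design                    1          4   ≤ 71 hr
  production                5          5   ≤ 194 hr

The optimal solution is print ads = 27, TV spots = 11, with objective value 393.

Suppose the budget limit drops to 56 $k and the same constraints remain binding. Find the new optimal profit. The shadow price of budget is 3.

Δb = -4, so new z* = 393 + (3)·(-4) = 393 − 12 = 381.

381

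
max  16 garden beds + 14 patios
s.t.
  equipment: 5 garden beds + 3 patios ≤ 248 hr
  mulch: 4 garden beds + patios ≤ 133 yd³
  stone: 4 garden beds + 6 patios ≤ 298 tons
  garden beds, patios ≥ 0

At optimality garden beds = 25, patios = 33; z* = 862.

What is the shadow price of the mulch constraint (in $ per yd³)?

Check each constraint at x*: equipment 224/248 (slack 24); mulch 133/133 (tight); stone 298/298 (tight).
Slack constraints have shadow price 0 (complementary slackness).
The binding rows give the dual system: 4·y_mulch + 4·y_stone = 16 and 1·y_mulch + 6·y_stone = 14.
This yields shadow prices y_mulch = 2, y_stone = 2.
Shadow price of mulch = 2.

2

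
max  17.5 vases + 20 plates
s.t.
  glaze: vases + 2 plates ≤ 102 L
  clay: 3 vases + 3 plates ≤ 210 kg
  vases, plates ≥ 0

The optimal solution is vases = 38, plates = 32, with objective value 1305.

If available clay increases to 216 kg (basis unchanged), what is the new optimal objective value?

Both glaze and clay are binding at x*.
The binding rows give the dual system: 1·y_glaze + 3·y_clay = 17.5 and 2·y_glaze + 3·y_clay = 20.
→ y_glaze = 2.5 and y_clay = 5.
Δz = y_clay·Δb = 5 × (6) = 30, so new z* = 1305 + 30 = 1335.

1335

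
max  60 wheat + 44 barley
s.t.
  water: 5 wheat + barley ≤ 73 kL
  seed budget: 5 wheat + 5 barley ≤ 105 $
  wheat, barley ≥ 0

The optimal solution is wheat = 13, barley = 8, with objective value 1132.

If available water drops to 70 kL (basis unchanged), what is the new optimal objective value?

Check each constraint at x*: water 73/73 (tight); seed budget 105/105 (tight).
From A_Bᵀ y = c: 5·y_water + 5·y_seed budget = 60; 1·y_water + 5·y_seed budget = 44.
→ y_water = 4 and y_seed budget = 8.
Δz = y_water·Δb = 4 × (-3) = -12, so new z* = 1132 − 12 = 1120.

1120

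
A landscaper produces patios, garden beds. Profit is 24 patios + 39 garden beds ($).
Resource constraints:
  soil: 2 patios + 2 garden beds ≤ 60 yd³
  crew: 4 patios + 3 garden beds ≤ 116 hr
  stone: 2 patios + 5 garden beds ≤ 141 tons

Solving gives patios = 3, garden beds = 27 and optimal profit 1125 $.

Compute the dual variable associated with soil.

7

Binding: soil and stone. Non-binding: crew (23 unused).
By complementary slackness, y = 0 for the non-binding constraint.
The binding rows give the dual system: 2·y_soil + 2·y_stone = 24 and 2·y_soil + 5·y_stone = 39.
Solving: y_soil = 7, y_stone = 5.
Shadow price of soil = 7.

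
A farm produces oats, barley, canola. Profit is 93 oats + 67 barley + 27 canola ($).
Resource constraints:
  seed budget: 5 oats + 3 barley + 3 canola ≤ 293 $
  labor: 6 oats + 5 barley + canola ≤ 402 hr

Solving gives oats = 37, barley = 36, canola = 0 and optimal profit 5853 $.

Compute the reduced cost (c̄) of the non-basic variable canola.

At the optimum: seed budget uses 293 of 293 (binding); labor uses 402 of 402 (binding).
From A_Bᵀ y = c: 5·y_seed budget + 6·y_labor = 93; 3·y_seed budget + 5·y_labor = 67.
This yields shadow prices y_seed budget = 9, y_labor = 8.
Reduced cost of canola: c₃ − yᵀa₃ = 27 − (9·3 + 8·1) = 27 − 35 = -8.

-8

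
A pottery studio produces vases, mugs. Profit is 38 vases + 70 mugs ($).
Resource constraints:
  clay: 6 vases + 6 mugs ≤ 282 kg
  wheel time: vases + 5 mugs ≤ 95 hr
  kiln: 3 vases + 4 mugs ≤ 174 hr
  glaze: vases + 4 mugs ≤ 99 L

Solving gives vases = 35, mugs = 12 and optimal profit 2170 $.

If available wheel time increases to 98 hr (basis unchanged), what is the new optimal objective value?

2194

Check each constraint at x*: clay 282/282 (tight); wheel time 95/95 (tight); kiln 153/174 (slack 21); glaze 83/99 (slack 16).
Since kiln, glaze are not tight, their duals are 0.
Dual feasibility on the basic columns requires 6·y_clay + 1·y_wheel time = 38, 6·y_clay + 5·y_wheel time = 70.
This yields shadow prices y_clay = 5, y_wheel time = 8.
Δz = y_wheel time·Δb = 8 × (3) = 24, so new z* = 2170 + 24 = 2194.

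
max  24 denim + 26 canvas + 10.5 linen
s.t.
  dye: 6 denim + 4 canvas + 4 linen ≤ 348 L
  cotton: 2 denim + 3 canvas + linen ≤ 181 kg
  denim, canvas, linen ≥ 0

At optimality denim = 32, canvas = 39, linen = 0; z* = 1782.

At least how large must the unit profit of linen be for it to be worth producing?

At the optimum: dye uses 348 of 348 (binding); cotton uses 181 of 181 (binding).
Dual feasibility on the basic columns requires 6·y_dye + 2·y_cotton = 24, 4·y_dye + 3·y_cotton = 26.
→ y_dye = 2 and y_cotton = 6.
linen enters the basis when its profit ≥ yᵀa₃ = 2·4 + 6·1 = 14.

14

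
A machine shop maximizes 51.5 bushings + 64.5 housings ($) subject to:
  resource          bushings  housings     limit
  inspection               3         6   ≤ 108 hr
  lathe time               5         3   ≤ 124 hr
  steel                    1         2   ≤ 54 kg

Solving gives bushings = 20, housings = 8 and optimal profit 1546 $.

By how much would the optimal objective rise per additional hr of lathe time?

5.5

At the optimum: inspection uses 108 of 108 (binding); lathe time uses 124 of 124 (binding); steel uses 36 of 54 (slack = 18).
Since steel is not tight, its dual is 0.
Dual feasibility on the basic columns requires 3·y_inspection + 5·y_lathe time = 51.5, 6·y_inspection + 3·y_lathe time = 64.5.
Solving: y_inspection = 8, y_lathe time = 5.5.
Shadow price of lathe time = 5.5.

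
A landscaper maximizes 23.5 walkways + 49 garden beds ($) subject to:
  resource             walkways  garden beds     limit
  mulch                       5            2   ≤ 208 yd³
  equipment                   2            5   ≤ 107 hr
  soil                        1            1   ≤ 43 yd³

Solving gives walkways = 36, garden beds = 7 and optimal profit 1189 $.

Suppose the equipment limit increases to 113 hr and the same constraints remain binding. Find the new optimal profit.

Check each constraint at x*: mulch 194/208 (slack 14); equipment 107/107 (tight); soil 43/43 (tight).
Slack constraints have shadow price 0 (complementary slackness).
The binding rows give the dual system: 2·y_equipment + 1·y_soil = 23.5 and 5·y_equipment + 1·y_soil = 49.
This yields shadow prices y_equipment = 8.5, y_soil = 6.5.
Δz = y_equipment·Δb = 8.5 × (6) = 51, so new z* = 1189 + 51 = 1240.

1240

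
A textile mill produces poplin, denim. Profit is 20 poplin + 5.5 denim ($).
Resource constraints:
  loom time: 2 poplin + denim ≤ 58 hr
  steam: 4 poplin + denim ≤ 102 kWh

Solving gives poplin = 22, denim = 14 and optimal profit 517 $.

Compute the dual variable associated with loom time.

1

Check each constraint at x*: loom time 58/58 (tight); steam 102/102 (tight).
Dual feasibility on the basic columns requires 2·y_loom time + 4·y_steam = 20, 1·y_loom time + 1·y_steam = 5.5.
Solving: y_loom time = 1, y_steam = 4.5.
Shadow price of loom time = 1.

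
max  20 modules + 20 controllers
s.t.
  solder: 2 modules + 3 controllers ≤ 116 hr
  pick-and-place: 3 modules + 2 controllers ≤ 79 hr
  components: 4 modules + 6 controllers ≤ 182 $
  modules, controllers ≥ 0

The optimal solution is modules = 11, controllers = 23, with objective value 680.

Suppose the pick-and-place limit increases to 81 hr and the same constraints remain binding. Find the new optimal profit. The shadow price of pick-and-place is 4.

688

Δb = 2, so new z* = 680 + (4)·(2) = 680 + 8 = 688.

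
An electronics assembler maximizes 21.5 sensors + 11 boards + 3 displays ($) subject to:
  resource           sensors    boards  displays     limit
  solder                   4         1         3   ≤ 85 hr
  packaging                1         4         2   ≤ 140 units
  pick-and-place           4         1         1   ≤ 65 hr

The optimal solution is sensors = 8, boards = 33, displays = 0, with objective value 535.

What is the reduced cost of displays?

Check each constraint at x*: solder 65/85 (slack 20); packaging 140/140 (tight); pick-and-place 65/65 (tight).
By complementary slackness, y = 0 for the non-binding constraint.
From A_Bᵀ y = c: 1·y_packaging + 4·y_pick-and-place = 21.5; 4·y_packaging + 1·y_pick-and-place = 11.
This yields shadow prices y_packaging = 1.5, y_pick-and-place = 5.
Reduced cost of displays: c₃ − yᵀa₃ = 3 − (1.5·2 + 5·1) = 3 − 8 = -5.

-5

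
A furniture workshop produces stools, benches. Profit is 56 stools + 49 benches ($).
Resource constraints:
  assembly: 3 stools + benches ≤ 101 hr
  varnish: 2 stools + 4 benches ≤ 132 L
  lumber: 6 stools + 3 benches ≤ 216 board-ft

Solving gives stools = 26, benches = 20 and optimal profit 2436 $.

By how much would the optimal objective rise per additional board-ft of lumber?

At the optimum: assembly uses 98 of 101 (slack = 3); varnish uses 132 of 132 (binding); lumber uses 216 of 216 (binding).
By complementary slackness, y = 0 for the non-binding constraint.
From A_Bᵀ y = c: 2·y_varnish + 6·y_lumber = 56; 4·y_varnish + 3·y_lumber = 49.
Solving: y_varnish = 7, y_lumber = 7.
Shadow price of lumber = 7.

7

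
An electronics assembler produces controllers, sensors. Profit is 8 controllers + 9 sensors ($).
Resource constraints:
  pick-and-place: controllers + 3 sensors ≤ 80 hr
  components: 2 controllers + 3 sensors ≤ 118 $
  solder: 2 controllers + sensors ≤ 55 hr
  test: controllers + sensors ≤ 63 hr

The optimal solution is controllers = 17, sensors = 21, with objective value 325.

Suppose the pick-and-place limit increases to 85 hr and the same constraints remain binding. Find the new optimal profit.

335

At the optimum: pick-and-place uses 80 of 80 (binding); components uses 97 of 118 (slack = 21); solder uses 55 of 55 (binding); test uses 38 of 63 (slack = 25).
Slack constraints have shadow price 0 (complementary slackness).
The binding rows give the dual system: 1·y_pick-and-place + 2·y_solder = 8 and 3·y_pick-and-place + 1·y_solder = 9.
Solving: y_pick-and-place = 2, y_solder = 3.
Δz = y_pick-and-place·Δb = 2 × (5) = 10, so new z* = 325 + 10 = 335.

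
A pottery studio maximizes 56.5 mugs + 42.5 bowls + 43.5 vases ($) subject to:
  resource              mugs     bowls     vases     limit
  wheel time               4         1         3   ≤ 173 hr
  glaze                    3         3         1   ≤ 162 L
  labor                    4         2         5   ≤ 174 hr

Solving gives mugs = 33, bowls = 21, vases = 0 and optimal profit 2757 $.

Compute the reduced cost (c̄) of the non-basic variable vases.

-1

Check each constraint at x*: wheel time 153/173 (slack 20); glaze 162/162 (tight); labor 174/174 (tight).
Slack constraints have shadow price 0 (complementary slackness).
Dual feasibility on the basic columns requires 3·y_glaze + 4·y_labor = 56.5, 3·y_glaze + 2·y_labor = 42.5.
This yields shadow prices y_glaze = 9.5, y_labor = 7.
Reduced cost of vases: c₃ − yᵀa₃ = 43.5 − (9.5·1 + 7·5) = 43.5 − 44.5 = -1.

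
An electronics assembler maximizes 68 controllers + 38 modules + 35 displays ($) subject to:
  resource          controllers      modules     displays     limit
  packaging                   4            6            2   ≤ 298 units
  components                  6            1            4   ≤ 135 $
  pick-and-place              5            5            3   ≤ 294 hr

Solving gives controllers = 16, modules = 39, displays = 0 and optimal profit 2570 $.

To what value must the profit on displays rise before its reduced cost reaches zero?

42

Check each constraint at x*: packaging 298/298 (tight); components 135/135 (tight); pick-and-place 275/294 (slack 19).
Since pick-and-place is not tight, its dual is 0.
Dual feasibility on the basic columns requires 4·y_packaging + 6·y_components = 68, 6·y_packaging + 1·y_components = 38.
→ y_packaging = 5 and y_components = 8.
displays enters the basis when its profit ≥ yᵀa₃ = 5·2 + 8·4 = 42.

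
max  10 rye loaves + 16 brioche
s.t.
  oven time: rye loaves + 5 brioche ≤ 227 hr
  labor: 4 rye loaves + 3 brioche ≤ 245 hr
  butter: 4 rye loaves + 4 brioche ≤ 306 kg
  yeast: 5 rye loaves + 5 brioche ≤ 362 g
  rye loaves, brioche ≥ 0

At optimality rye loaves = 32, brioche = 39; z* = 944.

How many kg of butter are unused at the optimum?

22

butter used = 4·32 + 4·39 = 284; slack = 306 − 284 = 22.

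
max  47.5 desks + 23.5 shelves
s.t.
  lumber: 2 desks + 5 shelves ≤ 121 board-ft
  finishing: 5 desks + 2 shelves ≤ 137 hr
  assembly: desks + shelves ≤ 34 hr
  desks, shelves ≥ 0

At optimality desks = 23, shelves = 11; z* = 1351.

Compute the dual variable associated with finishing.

Binding: finishing and assembly. Non-binding: lumber (20 unused).
By complementary slackness, y = 0 for the non-binding constraint.
From A_Bᵀ y = c: 5·y_finishing + 1·y_assembly = 47.5; 2·y_finishing + 1·y_assembly = 23.5.
This yields shadow prices y_finishing = 8, y_assembly = 7.5.
Shadow price of finishing = 8.

8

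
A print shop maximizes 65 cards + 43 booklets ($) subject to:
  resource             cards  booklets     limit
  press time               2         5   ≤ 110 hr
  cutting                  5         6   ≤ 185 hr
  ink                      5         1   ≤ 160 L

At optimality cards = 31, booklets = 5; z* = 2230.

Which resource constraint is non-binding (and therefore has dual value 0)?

press time

press time: 87/110 (slack 23)
cutting: 185/185 (binding)
ink: 160/160 (binding)
By complementary slackness, a constraint with positive slack has shadow price 0 → press time.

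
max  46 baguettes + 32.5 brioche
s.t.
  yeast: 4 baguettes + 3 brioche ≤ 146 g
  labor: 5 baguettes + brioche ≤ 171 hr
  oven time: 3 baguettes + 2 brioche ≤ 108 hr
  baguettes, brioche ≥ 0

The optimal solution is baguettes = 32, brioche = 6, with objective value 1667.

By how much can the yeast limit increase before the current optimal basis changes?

16

Binding constraints: yeast, oven time. The basis is B = [[4,3],[3,2]] with det -1.
Per unit increase in yeast, x* moves by d = (-2, 3).
The basis stays optimal until baguettes reaches 0; allowable increase = 16 g.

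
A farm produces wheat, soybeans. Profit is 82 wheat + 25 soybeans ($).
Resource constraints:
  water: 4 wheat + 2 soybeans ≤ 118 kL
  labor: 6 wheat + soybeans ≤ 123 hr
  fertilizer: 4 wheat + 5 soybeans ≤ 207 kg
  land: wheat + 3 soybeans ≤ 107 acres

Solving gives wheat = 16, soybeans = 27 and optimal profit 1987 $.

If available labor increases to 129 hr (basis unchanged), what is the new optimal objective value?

Check each constraint at x*: water 118/118 (tight); labor 123/123 (tight); fertilizer 199/207 (slack 8); land 97/107 (slack 10).
Slack constraints have shadow price 0 (complementary slackness).
From A_Bᵀ y = c: 4·y_water + 6·y_labor = 82; 2·y_water + 1·y_labor = 25.
This yields shadow prices y_water = 8.5, y_labor = 8.
Δz = y_labor·Δb = 8 × (6) = 48, so new z* = 1987 + 48 = 2035.

2035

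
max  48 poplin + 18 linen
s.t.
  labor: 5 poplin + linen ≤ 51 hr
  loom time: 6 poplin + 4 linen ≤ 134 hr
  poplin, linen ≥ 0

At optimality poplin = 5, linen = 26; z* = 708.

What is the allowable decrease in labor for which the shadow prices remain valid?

Binding constraints: labor, loom time. The basis is B = [[5,1],[6,4]] with det 14.
Per unit decrease in labor, x* moves by d = (-0.2857, 0.4286).
The basis stays optimal until poplin reaches 0; allowable decrease = 17.5 hr.

17.5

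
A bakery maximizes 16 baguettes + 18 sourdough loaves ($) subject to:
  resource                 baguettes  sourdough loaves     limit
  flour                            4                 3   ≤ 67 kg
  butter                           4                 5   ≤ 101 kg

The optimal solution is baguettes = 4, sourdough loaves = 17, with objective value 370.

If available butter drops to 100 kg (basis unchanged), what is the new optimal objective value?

367

At the optimum: flour uses 67 of 67 (binding); butter uses 101 of 101 (binding).
Dual feasibility on the basic columns requires 4·y_flour + 4·y_butter = 16, 3·y_flour + 5·y_butter = 18.
This yields shadow prices y_flour = 1, y_butter = 3.
Δz = y_butter·Δb = 3 × (-1) = -3, so new z* = 370 − 3 = 367.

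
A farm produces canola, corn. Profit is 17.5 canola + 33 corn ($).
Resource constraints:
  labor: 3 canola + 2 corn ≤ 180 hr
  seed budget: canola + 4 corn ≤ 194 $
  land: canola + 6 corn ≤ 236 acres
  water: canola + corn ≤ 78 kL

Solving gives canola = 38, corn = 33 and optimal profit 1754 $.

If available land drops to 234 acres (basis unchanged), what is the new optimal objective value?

1746

At the optimum: labor uses 180 of 180 (binding); seed budget uses 170 of 194 (slack = 24); land uses 236 of 236 (binding); water uses 71 of 78 (slack = 7).
Since seed budget, water are not tight, their duals are 0.
From A_Bᵀ y = c: 3·y_labor + 1·y_land = 17.5; 2·y_labor + 6·y_land = 33.
Solving: y_labor = 4.5, y_land = 4.
Δz = y_land·Δb = 4 × (-2) = -8, so new z* = 1754 − 8 = 1746.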